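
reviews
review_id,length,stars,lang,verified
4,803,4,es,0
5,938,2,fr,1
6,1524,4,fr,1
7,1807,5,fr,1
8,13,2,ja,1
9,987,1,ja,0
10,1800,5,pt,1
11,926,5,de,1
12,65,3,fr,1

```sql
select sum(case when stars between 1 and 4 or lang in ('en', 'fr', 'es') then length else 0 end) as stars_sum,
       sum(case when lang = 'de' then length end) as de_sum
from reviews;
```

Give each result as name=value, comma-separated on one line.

[stars_sum: stars between 1 and 4 or lang in ('en', 'fr', 'es')]
review_id=4: ✓ → 803
review_id=5: ✓ → 938
review_id=6: ✓ → 1524
review_id=7: ✓ → 1807
review_id=8: ✓ → 13
review_id=9: ✓ → 987
review_id=10: ✗
review_id=11: ✗
review_id=12: ✓ → 65
stars_sum = 803 + 938 + 1524 + 1807 + 13 + 987 + 65 = 6137
—
[de_sum: lang = 'de']
review_id=4: ✗
review_id=5: ✗
review_id=6: ✗
review_id=7: ✗
review_id=8: ✗
review_id=9: ✗
review_id=10: ✗
review_id=11: ✓ → 926
review_id=12: ✗
de_sum = 926

stars_sum=6137, de_sum=926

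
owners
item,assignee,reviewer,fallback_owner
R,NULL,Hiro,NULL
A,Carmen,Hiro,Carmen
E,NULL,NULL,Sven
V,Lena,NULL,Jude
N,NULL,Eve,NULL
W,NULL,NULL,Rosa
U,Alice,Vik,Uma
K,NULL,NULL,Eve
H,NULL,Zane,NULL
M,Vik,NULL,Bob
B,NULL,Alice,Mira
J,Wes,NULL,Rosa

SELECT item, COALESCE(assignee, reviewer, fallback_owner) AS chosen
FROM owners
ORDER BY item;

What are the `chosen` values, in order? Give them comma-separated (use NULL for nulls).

item=A: assignee=Carmen → Carmen
item=B: assignee=NULL, reviewer=Alice → Alice
item=E: assignee=NULL, reviewer=NULL, fallback_owner=Sven → Sven
item=H: assignee=NULL, reviewer=Zane → Zane
item=J: assignee=Wes → Wes
item=K: assignee=NULL, reviewer=NULL, fallback_owner=Eve → Eve
item=M: assignee=Vik → Vik
item=N: assignee=NULL, reviewer=Eve → Eve
item=R: assignee=NULL, reviewer=Hiro → Hiro
item=U: assignee=Alice → Alice
item=V: assignee=Lena → Lena
item=W: assignee=NULL, reviewer=NULL, fallback_owner=Rosa → Rosa

Carmen, Alice, Sven, Zane, Wes, Eve, Vik, Eve, Hiro, Alice, Lena, Rosa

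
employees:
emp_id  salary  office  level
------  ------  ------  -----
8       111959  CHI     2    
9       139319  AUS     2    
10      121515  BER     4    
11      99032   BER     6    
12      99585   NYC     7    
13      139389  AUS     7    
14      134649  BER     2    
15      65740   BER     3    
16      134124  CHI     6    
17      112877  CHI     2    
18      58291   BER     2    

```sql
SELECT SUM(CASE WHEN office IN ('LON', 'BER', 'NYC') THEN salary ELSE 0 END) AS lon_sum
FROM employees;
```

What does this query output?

emp_id=8: ✗
emp_id=9: ✗
emp_id=10: ✓ → 121515
emp_id=11: ✓ → 99032
emp_id=12: ✓ → 99585
emp_id=13: ✗
emp_id=14: ✓ → 134649
emp_id=15: ✓ → 65740
emp_id=16: ✗
emp_id=17: ✗
emp_id=18: ✓ → 58291
lon_sum = 121515 + 99032 + 99585 + 134649 + 65740 + 58291 = 578812

578812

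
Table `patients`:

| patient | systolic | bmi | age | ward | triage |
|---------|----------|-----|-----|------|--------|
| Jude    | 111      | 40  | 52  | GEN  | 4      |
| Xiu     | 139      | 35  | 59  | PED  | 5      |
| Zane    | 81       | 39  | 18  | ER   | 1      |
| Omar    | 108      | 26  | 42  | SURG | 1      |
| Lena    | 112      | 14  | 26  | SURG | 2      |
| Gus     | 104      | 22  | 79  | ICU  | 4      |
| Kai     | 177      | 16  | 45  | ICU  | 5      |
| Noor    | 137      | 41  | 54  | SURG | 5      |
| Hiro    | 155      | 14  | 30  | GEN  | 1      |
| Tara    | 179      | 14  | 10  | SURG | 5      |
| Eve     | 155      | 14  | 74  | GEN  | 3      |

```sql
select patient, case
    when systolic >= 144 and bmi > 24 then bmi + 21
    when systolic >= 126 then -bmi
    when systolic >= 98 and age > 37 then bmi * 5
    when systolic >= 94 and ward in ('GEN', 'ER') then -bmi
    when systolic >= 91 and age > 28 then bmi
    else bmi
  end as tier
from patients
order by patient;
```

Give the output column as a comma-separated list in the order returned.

patient=Eve: systolic >= 126 → -14
patient=Gus: systolic >= 98 and age > 37 → 110
patient=Hiro: systolic >= 126 → -14
patient=Jude: systolic >= 98 and age > 37 → 200
patient=Kai: systolic >= 126 → -16
patient=Lena: ELSE → 14
patient=Noor: systolic >= 126 → -41
patient=Omar: systolic >= 98 and age > 37 → 130
patient=Tara: systolic >= 126 → -14
patient=Xiu: systolic >= 126 → -35
patient=Zane: ELSE → 39

-14, 110, -14, 200, -16, 14, -41, 130, -14, -35, 39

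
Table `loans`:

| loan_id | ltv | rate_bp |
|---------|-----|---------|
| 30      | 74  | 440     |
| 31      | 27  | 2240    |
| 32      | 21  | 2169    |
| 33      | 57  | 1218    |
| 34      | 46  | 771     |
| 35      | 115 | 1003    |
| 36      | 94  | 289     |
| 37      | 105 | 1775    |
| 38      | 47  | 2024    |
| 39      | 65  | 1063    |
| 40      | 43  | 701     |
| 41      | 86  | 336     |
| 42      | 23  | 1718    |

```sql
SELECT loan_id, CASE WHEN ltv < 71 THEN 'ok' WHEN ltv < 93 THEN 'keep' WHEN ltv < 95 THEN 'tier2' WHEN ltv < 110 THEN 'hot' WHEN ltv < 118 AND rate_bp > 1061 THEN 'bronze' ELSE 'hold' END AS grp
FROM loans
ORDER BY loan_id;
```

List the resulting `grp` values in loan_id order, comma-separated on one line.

loan_id=30: ltv < 93 → keep
loan_id=31: ltv < 71 → ok
loan_id=32: ltv < 71 → ok
loan_id=33: ltv < 71 → ok
loan_id=34: ltv < 71 → ok
loan_id=35: ELSE → hold
loan_id=36: ltv < 95 → tier2
loan_id=37: ltv < 110 → hot
loan_id=38: ltv < 71 → ok
loan_id=39: ltv < 71 → ok
loan_id=40: ltv < 71 → ok
loan_id=41: ltv < 93 → keep
loan_id=42: ltv < 71 → ok

keep, ok, ok, ok, ok, hold, tier2, hot, ok, ok, ok, keep, ok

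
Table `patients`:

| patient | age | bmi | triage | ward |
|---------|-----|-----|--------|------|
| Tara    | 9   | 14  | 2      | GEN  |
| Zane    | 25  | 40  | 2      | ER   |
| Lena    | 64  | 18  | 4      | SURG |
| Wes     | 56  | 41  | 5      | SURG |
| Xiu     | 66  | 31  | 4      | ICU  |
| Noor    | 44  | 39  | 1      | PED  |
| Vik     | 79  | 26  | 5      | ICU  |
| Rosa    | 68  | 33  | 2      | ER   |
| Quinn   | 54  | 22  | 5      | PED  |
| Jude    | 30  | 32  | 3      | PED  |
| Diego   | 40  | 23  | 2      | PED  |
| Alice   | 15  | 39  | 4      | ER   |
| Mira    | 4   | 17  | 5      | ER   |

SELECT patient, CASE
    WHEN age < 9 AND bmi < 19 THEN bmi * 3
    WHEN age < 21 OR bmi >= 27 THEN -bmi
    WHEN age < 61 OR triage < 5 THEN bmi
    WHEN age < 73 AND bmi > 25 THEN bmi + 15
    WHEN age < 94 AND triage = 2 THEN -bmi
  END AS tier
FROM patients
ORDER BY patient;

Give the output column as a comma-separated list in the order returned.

-39, 23, -32, 18, 51, -39, 22, -33, -14, NULL, -41, -31, -40

patient=Alice: age < 21 OR bmi >= 27 → -39
patient=Diego: age < 61 OR triage < 5 → 23
patient=Jude: age < 21 OR bmi >= 27 → -32
patient=Lena: age < 61 OR triage < 5 → 18
patient=Mira: age < 9 AND bmi < 19 → 51
patient=Noor: age < 21 OR bmi >= 27 → -39
patient=Quinn: age < 61 OR triage < 5 → 22
patient=Rosa: age < 21 OR bmi >= 27 → -33
patient=Tara: age < 21 OR bmi >= 27 → -14
patient=Vik: (no match → NULL) → NULL
patient=Wes: age < 21 OR bmi >= 27 → -41
patient=Xiu: age < 21 OR bmi >= 27 → -31
patient=Zane: age < 21 OR bmi >= 27 → -40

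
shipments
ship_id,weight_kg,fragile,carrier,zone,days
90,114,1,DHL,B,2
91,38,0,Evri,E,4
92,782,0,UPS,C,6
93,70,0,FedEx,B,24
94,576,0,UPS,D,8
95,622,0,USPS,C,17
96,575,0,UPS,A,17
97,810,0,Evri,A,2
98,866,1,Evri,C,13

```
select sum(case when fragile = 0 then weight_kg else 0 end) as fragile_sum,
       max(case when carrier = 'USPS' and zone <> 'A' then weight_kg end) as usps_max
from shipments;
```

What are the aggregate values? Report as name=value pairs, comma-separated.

fragile_sum=3473, usps_max=622

[fragile_sum: fragile = 0]
ship_id=90: ✗
ship_id=91: ✓ → 38
ship_id=92: ✓ → 782
ship_id=93: ✓ → 70
ship_id=94: ✓ → 576
ship_id=95: ✓ → 622
ship_id=96: ✓ → 575
ship_id=97: ✓ → 810
ship_id=98: ✗
fragile_sum = 38 + 782 + 70 + 576 + 622 + 575 + 810 = 3473
—
[usps_max: carrier = 'USPS' and zone <> 'A']
ship_id=90: ✗
ship_id=91: ✗
ship_id=92: ✗
ship_id=93: ✗
ship_id=94: ✗
ship_id=95: ✓ → 622
ship_id=96: ✗
ship_id=97: ✗
ship_id=98: ✗
usps_max = MAX(622) = 622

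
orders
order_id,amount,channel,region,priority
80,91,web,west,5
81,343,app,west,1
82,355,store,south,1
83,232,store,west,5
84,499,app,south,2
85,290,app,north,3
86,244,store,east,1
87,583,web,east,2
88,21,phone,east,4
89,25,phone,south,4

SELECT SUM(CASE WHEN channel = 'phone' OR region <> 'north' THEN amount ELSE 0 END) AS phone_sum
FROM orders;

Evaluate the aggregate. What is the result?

order_id=80: ✓ → 91
order_id=81: ✓ → 343
order_id=82: ✓ → 355
order_id=83: ✓ → 232
order_id=84: ✓ → 499
order_id=85: ✗
order_id=86: ✓ → 244
order_id=87: ✓ → 583
order_id=88: ✓ → 21
order_id=89: ✓ → 25
phone_sum = 91 + 343 + 355 + 232 + 499 + 244 + 583 + 21 + 25 = 2393

2393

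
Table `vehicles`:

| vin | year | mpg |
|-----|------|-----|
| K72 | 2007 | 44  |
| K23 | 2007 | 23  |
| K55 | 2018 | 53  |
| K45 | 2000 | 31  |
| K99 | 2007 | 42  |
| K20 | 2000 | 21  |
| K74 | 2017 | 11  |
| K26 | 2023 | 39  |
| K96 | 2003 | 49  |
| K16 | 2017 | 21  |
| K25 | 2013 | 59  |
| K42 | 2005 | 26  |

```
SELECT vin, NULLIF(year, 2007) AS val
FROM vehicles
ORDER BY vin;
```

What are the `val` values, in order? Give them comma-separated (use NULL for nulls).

vin=K16: year=2017 vs 2007: differ → 2017
vin=K20: year=2000 vs 2007: differ → 2000
vin=K23: year=2007 vs 2007: equal → NULL
vin=K25: year=2013 vs 2007: differ → 2013
vin=K26: year=2023 vs 2007: differ → 2023
vin=K42: year=2005 vs 2007: differ → 2005
vin=K45: year=2000 vs 2007: differ → 2000
vin=K55: year=2018 vs 2007: differ → 2018
vin=K72: year=2007 vs 2007: equal → NULL
vin=K74: year=2017 vs 2007: differ → 2017
vin=K96: year=2003 vs 2007: differ → 2003
vin=K99: year=2007 vs 2007: equal → NULL

2017, 2000, NULL, 2013, 2023, 2005, 2000, 2018, NULL, 2017, 2003, NULL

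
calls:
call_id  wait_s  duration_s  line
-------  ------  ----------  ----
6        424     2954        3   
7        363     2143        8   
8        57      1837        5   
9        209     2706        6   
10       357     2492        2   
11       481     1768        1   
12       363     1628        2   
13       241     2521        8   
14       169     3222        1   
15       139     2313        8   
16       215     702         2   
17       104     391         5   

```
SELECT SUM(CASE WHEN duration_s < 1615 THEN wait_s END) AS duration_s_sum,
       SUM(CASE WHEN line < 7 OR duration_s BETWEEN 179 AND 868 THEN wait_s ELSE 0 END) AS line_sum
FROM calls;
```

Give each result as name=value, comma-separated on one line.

duration_s_sum=319, line_sum=2379

[duration_s_sum: duration_s < 1615]
call_id=6: ✗
call_id=7: ✗
call_id=8: ✗
call_id=9: ✗
call_id=10: ✗
call_id=11: ✗
call_id=12: ✗
call_id=13: ✗
call_id=14: ✗
call_id=15: ✗
call_id=16: ✓ → 215
call_id=17: ✓ → 104
duration_s_sum = 215 + 104 = 319
—
[line_sum: line < 7 OR duration_s BETWEEN 179 AND 868]
call_id=6: ✓ → 424
call_id=7: ✗
call_id=8: ✓ → 57
call_id=9: ✓ → 209
call_id=10: ✓ → 357
call_id=11: ✓ → 481
call_id=12: ✓ → 363
call_id=13: ✗
call_id=14: ✓ → 169
call_id=15: ✗
call_id=16: ✓ → 215
call_id=17: ✓ → 104
line_sum = 424 + 57 + 209 + 357 + 481 + 363 + 169 + 215 + 104 = 2379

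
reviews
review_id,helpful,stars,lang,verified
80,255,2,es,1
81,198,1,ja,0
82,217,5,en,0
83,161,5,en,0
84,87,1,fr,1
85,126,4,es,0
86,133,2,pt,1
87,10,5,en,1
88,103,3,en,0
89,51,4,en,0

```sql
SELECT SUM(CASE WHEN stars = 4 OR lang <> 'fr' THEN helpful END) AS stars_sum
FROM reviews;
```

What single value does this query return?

review_id=80: ✓ → 255
review_id=81: ✓ → 198
review_id=82: ✓ → 217
review_id=83: ✓ → 161
review_id=84: ✗
review_id=85: ✓ → 126
review_id=86: ✓ → 133
review_id=87: ✓ → 10
review_id=88: ✓ → 103
review_id=89: ✓ → 51
stars_sum = 255 + 198 + 217 + 161 + 126 + 133 + 10 + 103 + 51 = 1254

1254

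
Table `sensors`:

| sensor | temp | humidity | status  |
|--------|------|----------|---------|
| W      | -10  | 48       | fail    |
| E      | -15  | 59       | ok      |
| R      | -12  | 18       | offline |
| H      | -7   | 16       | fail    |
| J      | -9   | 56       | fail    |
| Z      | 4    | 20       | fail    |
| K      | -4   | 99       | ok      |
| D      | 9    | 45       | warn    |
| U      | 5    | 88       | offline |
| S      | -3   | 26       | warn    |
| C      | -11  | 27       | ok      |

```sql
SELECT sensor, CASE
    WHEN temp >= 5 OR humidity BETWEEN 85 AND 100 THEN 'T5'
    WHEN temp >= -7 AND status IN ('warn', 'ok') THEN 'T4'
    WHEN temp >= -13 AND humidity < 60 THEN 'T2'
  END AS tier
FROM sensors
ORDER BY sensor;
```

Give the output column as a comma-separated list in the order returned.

T2, T5, NULL, T2, T2, T5, T2, T4, T5, T2, T2

sensor=C: temp >= -13 AND humidity < 60 → T2
sensor=D: temp >= 5 OR humidity BETWEEN 85 AND 100 → T5
sensor=E: (no match → NULL) → NULL
sensor=H: temp >= -13 AND humidity < 60 → T2
sensor=J: temp >= -13 AND humidity < 60 → T2
sensor=K: temp >= 5 OR humidity BETWEEN 85 AND 100 → T5
sensor=R: temp >= -13 AND humidity < 60 → T2
sensor=S: temp >= -7 AND status IN ('warn', 'ok') → T4
sensor=U: temp >= 5 OR humidity BETWEEN 85 AND 100 → T5
sensor=W: temp >= -13 AND humidity < 60 → T2
sensor=Z: temp >= -13 AND humidity < 60 → T2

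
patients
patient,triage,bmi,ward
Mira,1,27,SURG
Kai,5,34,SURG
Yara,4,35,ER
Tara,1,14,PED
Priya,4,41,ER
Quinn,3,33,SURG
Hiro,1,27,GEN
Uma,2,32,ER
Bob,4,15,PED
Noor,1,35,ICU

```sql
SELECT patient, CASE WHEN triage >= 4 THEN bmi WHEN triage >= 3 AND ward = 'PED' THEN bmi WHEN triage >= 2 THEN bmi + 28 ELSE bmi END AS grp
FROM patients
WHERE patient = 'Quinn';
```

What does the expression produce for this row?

patient = Quinn: triage=3, bmi=33, ward=SURG.
triage >= 4 → false
triage >= 3 AND ward = 'PED' → false
triage >= 2 → true → 61

61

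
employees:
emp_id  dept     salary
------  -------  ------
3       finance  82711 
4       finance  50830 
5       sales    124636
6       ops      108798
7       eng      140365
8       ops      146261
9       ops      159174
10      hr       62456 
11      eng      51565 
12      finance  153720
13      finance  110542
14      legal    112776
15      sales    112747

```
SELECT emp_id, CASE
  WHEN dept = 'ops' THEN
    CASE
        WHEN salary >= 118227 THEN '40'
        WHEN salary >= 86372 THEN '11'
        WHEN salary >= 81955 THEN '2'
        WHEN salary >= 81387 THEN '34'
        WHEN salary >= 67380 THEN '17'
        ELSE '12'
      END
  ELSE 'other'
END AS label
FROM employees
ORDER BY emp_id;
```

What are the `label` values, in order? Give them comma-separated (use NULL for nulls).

other, other, other, 11, other, 40, 40, other, other, other, other, other, other

emp_id=3: dept='finance' → outer ELSE → other
emp_id=4: dept='finance' → outer ELSE → other
emp_id=5: dept='sales' → outer ELSE → other
emp_id=6: dept='ops' → inner[salary >= 86372] → 11
emp_id=7: dept='eng' → outer ELSE → other
emp_id=8: dept='ops' → inner[salary >= 118227] → 40
emp_id=9: dept='ops' → inner[salary >= 118227] → 40
emp_id=10: dept='hr' → outer ELSE → other
emp_id=11: dept='eng' → outer ELSE → other
emp_id=12: dept='finance' → outer ELSE → other
emp_id=13: dept='finance' → outer ELSE → other
emp_id=14: dept='legal' → outer ELSE → other
emp_id=15: dept='sales' → outer ELSE → other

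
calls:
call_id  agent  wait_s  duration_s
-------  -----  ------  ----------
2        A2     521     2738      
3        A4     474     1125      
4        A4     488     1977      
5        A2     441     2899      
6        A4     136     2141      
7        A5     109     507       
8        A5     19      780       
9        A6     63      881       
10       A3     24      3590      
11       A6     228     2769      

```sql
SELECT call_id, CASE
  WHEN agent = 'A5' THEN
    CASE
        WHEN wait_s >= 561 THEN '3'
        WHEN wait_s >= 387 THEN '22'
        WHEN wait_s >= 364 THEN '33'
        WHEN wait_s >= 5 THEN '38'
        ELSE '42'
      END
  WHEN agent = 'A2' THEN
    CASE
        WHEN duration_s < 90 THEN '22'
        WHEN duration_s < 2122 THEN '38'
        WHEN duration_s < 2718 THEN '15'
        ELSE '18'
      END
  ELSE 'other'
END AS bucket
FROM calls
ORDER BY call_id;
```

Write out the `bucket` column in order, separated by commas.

call_id=2: agent='A2' → inner[ELSE] → 18
call_id=3: agent='A4' → outer ELSE → other
call_id=4: agent='A4' → outer ELSE → other
call_id=5: agent='A2' → inner[ELSE] → 18
call_id=6: agent='A4' → outer ELSE → other
call_id=7: agent='A5' → inner[wait_s >= 5] → 38
call_id=8: agent='A5' → inner[wait_s >= 5] → 38
call_id=9: agent='A6' → outer ELSE → other
call_id=10: agent='A3' → outer ELSE → other
call_id=11: agent='A6' → outer ELSE → other

18, other, other, 18, other, 38, 38, other, other, other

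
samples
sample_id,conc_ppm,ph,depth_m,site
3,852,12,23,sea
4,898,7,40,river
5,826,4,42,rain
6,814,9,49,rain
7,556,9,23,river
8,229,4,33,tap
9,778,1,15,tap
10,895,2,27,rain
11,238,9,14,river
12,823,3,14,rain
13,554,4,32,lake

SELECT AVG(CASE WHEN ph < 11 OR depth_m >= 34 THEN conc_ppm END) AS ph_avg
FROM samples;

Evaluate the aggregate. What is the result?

sample_id=3: ✗
sample_id=4: ✓ → 898
sample_id=5: ✓ → 826
sample_id=6: ✓ → 814
sample_id=7: ✓ → 556
sample_id=8: ✓ → 229
sample_id=9: ✓ → 778
sample_id=10: ✓ → 895
sample_id=11: ✓ → 238
sample_id=12: ✓ → 823
sample_id=13: ✓ → 554
ph_avg = (898 + 826 + 814 + 556 + 229 + 778 + 895 + 238 + 823 + 554) / 10 = 661.1

661.1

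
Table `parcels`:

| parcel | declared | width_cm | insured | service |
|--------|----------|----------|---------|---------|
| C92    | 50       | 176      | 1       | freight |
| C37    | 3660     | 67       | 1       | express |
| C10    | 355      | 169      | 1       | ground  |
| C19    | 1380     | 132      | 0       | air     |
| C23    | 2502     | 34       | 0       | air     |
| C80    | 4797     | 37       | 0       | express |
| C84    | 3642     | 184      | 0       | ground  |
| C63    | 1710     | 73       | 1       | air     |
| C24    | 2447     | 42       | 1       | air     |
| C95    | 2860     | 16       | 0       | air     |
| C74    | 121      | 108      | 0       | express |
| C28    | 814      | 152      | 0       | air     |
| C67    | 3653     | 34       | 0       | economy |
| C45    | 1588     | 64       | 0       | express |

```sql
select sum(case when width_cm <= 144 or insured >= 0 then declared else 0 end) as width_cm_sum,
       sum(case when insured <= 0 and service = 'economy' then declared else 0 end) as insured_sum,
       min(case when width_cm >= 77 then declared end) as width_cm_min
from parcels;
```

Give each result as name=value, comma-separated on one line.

width_cm_sum=29579, insured_sum=3653, width_cm_min=50

[width_cm_sum: width_cm <= 144 or insured >= 0]
parcel=C92: ✓ → 50
parcel=C37: ✓ → 3660
parcel=C10: ✓ → 355
parcel=C19: ✓ → 1380
parcel=C23: ✓ → 2502
parcel=C80: ✓ → 4797
parcel=C84: ✓ → 3642
parcel=C63: ✓ → 1710
parcel=C24: ✓ → 2447
parcel=C95: ✓ → 2860
parcel=C74: ✓ → 121
parcel=C28: ✓ → 814
parcel=C67: ✓ → 3653
parcel=C45: ✓ → 1588
width_cm_sum = 50 + 3660 + 355 + 1380 + 2502 + 4797 + 3642 + 1710 + 2447 + 2860 + 121 + 814 + 3653 + 1588 = 29579
—
[insured_sum: insured <= 0 and service = 'economy']
parcel=C92: ✗
parcel=C37: ✗
parcel=C10: ✗
parcel=C19: ✗
parcel=C23: ✗
parcel=C80: ✗
parcel=C84: ✗
parcel=C63: ✗
parcel=C24: ✗
parcel=C95: ✗
parcel=C74: ✗
parcel=C28: ✗
parcel=C67: ✓ → 3653
parcel=C45: ✗
insured_sum = 3653
—
[width_cm_min: width_cm >= 77]
parcel=C92: ✓ → 50
parcel=C37: ✗
parcel=C10: ✓ → 355
parcel=C19: ✓ → 1380
parcel=C23: ✗
parcel=C80: ✗
parcel=C84: ✓ → 3642
parcel=C63: ✗
parcel=C24: ✗
parcel=C95: ✗
parcel=C74: ✓ → 121
parcel=C28: ✓ → 814
parcel=C67: ✗
parcel=C45: ✗
width_cm_min = MIN(50, 355, 1380, 3642, 121, 814) = 50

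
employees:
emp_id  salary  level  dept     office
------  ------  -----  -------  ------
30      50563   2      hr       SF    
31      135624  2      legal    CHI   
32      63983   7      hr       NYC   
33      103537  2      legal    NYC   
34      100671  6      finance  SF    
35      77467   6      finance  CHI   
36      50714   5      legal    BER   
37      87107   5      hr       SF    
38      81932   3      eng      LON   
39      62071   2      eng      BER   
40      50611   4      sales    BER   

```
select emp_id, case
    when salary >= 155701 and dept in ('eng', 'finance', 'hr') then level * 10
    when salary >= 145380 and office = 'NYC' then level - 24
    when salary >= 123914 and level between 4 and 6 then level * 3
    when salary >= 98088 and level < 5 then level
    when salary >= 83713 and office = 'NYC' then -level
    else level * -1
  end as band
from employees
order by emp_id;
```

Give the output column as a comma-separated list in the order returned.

emp_id=30: ELSE → -2
emp_id=31: salary >= 98088 and level < 5 → 2
emp_id=32: ELSE → -7
emp_id=33: salary >= 98088 and level < 5 → 2
emp_id=34: ELSE → -6
emp_id=35: ELSE → -6
emp_id=36: ELSE → -5
emp_id=37: ELSE → -5
emp_id=38: ELSE → -3
emp_id=39: ELSE → -2
emp_id=40: ELSE → -4

-2, 2, -7, 2, -6, -6, -5, -5, -3, -2, -4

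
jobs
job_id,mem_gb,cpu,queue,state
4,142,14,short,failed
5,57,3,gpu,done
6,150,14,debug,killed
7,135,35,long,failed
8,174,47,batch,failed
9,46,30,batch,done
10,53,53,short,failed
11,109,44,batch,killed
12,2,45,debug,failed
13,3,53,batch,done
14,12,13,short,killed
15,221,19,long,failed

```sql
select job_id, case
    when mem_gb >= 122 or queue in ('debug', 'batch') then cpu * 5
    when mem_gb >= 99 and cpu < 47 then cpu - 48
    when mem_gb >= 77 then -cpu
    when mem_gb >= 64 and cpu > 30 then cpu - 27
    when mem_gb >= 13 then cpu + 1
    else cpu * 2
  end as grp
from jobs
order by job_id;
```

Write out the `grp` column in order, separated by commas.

70, 4, 70, 175, 235, 150, 54, 220, 225, 265, 26, 95

job_id=4: mem_gb >= 122 or queue in ('debug', 'batch') → 70
job_id=5: mem_gb >= 13 → 4
job_id=6: mem_gb >= 122 or queue in ('debug', 'batch') → 70
job_id=7: mem_gb >= 122 or queue in ('debug', 'batch') → 175
job_id=8: mem_gb >= 122 or queue in ('debug', 'batch') → 235
job_id=9: mem_gb >= 122 or queue in ('debug', 'batch') → 150
job_id=10: mem_gb >= 13 → 54
job_id=11: mem_gb >= 122 or queue in ('debug', 'batch') → 220
job_id=12: mem_gb >= 122 or queue in ('debug', 'batch') → 225
job_id=13: mem_gb >= 122 or queue in ('debug', 'batch') → 265
job_id=14: ELSE → 26
job_id=15: mem_gb >= 122 or queue in ('debug', 'batch') → 95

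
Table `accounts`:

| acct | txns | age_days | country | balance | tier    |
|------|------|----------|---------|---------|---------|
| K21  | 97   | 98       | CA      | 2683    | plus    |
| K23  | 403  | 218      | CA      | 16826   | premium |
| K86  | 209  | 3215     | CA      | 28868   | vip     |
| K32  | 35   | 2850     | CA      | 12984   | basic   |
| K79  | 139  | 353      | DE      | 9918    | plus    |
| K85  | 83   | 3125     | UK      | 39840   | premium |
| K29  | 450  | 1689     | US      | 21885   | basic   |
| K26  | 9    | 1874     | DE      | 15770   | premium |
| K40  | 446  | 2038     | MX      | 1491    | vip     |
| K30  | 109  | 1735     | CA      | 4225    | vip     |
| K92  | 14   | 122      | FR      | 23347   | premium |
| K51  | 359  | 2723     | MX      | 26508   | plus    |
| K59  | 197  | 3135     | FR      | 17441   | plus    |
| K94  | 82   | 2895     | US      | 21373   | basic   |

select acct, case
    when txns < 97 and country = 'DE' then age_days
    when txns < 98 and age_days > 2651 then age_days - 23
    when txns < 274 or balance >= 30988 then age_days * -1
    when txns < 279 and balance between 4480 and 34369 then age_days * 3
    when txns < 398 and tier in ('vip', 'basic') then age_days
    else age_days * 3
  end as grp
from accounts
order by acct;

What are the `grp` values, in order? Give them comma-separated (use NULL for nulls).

-98, 654, 1874, 5067, -1735, 2827, 6114, 8169, -3135, -353, 3102, -3215, -122, 2872

acct=K21: txns < 274 or balance >= 30988 → -98
acct=K23: ELSE → 654
acct=K26: txns < 97 and country = 'DE' → 1874
acct=K29: ELSE → 5067
acct=K30: txns < 274 or balance >= 30988 → -1735
acct=K32: txns < 98 and age_days > 2651 → 2827
acct=K40: ELSE → 6114
acct=K51: ELSE → 8169
acct=K59: txns < 274 or balance >= 30988 → -3135
acct=K79: txns < 274 or balance >= 30988 → -353
acct=K85: txns < 98 and age_days > 2651 → 3102
acct=K86: txns < 274 or balance >= 30988 → -3215
acct=K92: txns < 274 or balance >= 30988 → -122
acct=K94: txns < 98 and age_days > 2651 → 2872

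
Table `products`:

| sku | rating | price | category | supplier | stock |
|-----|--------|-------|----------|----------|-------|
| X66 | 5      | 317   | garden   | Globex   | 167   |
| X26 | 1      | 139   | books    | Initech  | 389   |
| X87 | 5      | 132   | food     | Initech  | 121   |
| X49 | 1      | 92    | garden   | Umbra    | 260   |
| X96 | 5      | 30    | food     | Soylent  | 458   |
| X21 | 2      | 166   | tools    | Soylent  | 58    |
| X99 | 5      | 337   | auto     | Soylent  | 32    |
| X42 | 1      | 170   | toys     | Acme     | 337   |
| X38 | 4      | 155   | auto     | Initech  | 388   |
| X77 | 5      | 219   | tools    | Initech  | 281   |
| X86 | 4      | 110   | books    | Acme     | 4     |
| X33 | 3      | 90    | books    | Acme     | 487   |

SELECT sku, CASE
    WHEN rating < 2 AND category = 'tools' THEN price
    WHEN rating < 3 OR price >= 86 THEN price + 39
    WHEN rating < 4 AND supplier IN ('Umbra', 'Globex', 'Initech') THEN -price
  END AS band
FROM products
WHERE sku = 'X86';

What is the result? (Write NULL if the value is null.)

149

sku = X86: rating=4, price=110, category=books, supplier=Acme, stock=4.
rating < 2 AND category = 'tools' → false
rating < 3 OR price >= 86 → true → 149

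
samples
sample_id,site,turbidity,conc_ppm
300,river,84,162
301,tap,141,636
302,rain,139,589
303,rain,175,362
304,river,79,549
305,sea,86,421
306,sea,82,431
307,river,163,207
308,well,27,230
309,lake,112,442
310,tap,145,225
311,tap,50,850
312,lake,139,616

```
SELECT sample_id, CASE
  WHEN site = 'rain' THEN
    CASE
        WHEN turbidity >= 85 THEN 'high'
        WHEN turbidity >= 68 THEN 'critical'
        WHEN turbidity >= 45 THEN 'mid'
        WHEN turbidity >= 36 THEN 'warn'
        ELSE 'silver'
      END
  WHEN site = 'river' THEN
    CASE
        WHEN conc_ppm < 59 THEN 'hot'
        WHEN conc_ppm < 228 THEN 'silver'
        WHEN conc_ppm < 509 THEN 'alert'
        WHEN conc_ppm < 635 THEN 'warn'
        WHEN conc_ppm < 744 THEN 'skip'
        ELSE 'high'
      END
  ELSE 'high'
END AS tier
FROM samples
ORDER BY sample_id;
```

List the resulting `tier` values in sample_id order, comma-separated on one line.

sample_id=300: site='river' → inner[conc_ppm < 228] → silver
sample_id=301: site='tap' → outer ELSE → high
sample_id=302: site='rain' → inner[turbidity >= 85] → high
sample_id=303: site='rain' → inner[turbidity >= 85] → high
sample_id=304: site='river' → inner[conc_ppm < 635] → warn
sample_id=305: site='sea' → outer ELSE → high
sample_id=306: site='sea' → outer ELSE → high
sample_id=307: site='river' → inner[conc_ppm < 228] → silver
sample_id=308: site='well' → outer ELSE → high
sample_id=309: site='lake' → outer ELSE → high
sample_id=310: site='tap' → outer ELSE → high
sample_id=311: site='tap' → outer ELSE → high
sample_id=312: site='lake' → outer ELSE → high

silver, high, high, high, warn, high, high, silver, high, high, high, high, high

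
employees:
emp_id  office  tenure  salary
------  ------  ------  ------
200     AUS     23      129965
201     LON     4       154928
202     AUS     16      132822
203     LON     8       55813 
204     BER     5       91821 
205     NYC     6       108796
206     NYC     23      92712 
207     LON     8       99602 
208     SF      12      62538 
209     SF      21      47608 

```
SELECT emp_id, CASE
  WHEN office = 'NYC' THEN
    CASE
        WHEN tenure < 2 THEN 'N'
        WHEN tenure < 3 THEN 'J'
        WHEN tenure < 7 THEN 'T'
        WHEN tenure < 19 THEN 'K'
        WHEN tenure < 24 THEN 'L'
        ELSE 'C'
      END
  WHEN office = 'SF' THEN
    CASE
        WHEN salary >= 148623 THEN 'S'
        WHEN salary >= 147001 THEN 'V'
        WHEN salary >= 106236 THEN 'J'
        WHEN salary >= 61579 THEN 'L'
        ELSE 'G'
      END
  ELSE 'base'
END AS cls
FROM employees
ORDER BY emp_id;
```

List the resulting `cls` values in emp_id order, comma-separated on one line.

emp_id=200: office='AUS' → outer ELSE → base
emp_id=201: office='LON' → outer ELSE → base
emp_id=202: office='AUS' → outer ELSE → base
emp_id=203: office='LON' → outer ELSE → base
emp_id=204: office='BER' → outer ELSE → base
emp_id=205: office='NYC' → inner[tenure < 7] → T
emp_id=206: office='NYC' → inner[tenure < 24] → L
emp_id=207: office='LON' → outer ELSE → base
emp_id=208: office='SF' → inner[salary >= 61579] → L
emp_id=209: office='SF' → inner[ELSE] → G

base, base, base, base, base, T, L, base, L, G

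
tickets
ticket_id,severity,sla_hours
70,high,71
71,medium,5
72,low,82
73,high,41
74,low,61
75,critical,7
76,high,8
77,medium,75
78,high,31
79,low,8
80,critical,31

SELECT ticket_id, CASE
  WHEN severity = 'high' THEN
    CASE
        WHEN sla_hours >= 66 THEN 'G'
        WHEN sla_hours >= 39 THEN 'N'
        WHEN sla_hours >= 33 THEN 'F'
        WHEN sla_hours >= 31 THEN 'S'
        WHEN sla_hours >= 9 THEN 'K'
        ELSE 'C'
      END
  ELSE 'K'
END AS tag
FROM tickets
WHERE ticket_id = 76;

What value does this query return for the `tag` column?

C

ticket_id = 76: severity=high, sla_hours=8.
severity='high' → inner[ELSE] → C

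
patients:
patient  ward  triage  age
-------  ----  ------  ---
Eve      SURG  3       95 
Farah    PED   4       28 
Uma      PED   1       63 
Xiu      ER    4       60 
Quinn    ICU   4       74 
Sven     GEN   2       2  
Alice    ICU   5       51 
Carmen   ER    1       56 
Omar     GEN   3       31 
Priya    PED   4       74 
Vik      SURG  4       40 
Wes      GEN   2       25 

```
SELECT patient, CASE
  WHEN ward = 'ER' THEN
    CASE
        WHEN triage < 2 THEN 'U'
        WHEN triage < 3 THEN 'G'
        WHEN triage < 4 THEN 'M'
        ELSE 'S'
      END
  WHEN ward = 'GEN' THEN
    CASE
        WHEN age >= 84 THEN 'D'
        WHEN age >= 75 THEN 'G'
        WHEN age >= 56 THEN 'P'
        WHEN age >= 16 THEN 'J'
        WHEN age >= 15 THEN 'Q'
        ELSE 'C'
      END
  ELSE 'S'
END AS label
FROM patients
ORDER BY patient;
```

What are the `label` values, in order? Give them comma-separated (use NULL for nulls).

S, U, S, S, J, S, S, C, S, S, J, S

patient=Alice: ward='ICU' → outer ELSE → S
patient=Carmen: ward='ER' → inner[triage < 2] → U
patient=Eve: ward='SURG' → outer ELSE → S
patient=Farah: ward='PED' → outer ELSE → S
patient=Omar: ward='GEN' → inner[age >= 16] → J
patient=Priya: ward='PED' → outer ELSE → S
patient=Quinn: ward='ICU' → outer ELSE → S
patient=Sven: ward='GEN' → inner[ELSE] → C
patient=Uma: ward='PED' → outer ELSE → S
patient=Vik: ward='SURG' → outer ELSE → S
patient=Wes: ward='GEN' → inner[age >= 16] → J
patient=Xiu: ward='ER' → inner[ELSE] → S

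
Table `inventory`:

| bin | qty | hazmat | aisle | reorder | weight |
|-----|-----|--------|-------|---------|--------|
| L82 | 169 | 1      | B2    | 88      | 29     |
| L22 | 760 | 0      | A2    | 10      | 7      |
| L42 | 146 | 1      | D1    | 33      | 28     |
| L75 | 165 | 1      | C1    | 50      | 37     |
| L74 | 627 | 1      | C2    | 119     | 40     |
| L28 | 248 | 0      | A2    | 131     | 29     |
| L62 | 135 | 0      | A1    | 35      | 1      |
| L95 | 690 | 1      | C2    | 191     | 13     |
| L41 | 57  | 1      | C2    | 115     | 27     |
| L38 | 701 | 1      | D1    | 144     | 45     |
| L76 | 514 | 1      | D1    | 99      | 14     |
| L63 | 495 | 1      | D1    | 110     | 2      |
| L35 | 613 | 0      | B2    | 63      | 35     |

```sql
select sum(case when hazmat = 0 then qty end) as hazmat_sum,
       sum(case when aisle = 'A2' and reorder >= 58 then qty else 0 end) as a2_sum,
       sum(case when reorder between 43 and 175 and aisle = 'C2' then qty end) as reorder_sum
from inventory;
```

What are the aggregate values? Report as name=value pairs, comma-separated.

[hazmat_sum: hazmat = 0]
bin=L82: ✗
bin=L22: ✓ → 760
bin=L42: ✗
bin=L75: ✗
bin=L74: ✗
bin=L28: ✓ → 248
bin=L62: ✓ → 135
bin=L95: ✗
bin=L41: ✗
bin=L38: ✗
bin=L76: ✗
bin=L63: ✗
bin=L35: ✓ → 613
hazmat_sum = 760 + 248 + 135 + 613 = 1756
—
[a2_sum: aisle = 'A2' and reorder >= 58]
bin=L82: ✗
bin=L22: ✗
bin=L42: ✗
bin=L75: ✗
bin=L74: ✗
bin=L28: ✓ → 248
bin=L62: ✗
bin=L95: ✗
bin=L41: ✗
bin=L38: ✗
bin=L76: ✗
bin=L63: ✗
bin=L35: ✗
a2_sum = 248
—
[reorder_sum: reorder between 43 and 175 and aisle = 'C2']
bin=L82: ✗
bin=L22: ✗
bin=L42: ✗
bin=L75: ✗
bin=L74: ✓ → 627
bin=L28: ✗
bin=L62: ✗
bin=L95: ✗
bin=L41: ✓ → 57
bin=L38: ✗
bin=L76: ✗
bin=L63: ✗
bin=L35: ✗
reorder_sum = 627 + 57 = 684

hazmat_sum=1756, a2_sum=248, reorder_sum=684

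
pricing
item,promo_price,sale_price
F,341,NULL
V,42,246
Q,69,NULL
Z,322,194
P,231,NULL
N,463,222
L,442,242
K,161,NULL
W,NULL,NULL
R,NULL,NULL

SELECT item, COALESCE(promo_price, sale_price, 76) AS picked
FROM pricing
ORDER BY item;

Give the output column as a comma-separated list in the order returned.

341, 161, 442, 463, 231, 69, 76, 42, 76, 322

item=F: promo_price=341 → 341
item=K: promo_price=161 → 161
item=L: promo_price=442 → 442
item=N: promo_price=463 → 463
item=P: promo_price=231 → 231
item=Q: promo_price=69 → 69
item=R: promo_price=NULL, sale_price=NULL, → literal 76 → 76
item=V: promo_price=42 → 42
item=W: promo_price=NULL, sale_price=NULL, → literal 76 → 76
item=Z: promo_price=322 → 322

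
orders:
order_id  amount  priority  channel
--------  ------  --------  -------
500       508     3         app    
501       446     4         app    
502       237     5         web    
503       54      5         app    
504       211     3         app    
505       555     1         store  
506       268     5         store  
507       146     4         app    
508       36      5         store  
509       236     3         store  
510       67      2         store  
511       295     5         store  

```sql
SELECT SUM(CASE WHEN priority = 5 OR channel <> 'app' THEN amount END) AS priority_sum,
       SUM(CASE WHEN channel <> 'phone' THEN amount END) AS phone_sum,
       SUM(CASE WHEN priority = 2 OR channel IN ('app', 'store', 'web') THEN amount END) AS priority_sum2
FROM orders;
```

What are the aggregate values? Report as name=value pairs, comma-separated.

[priority_sum: priority = 5 OR channel <> 'app']
order_id=500: ✗
order_id=501: ✗
order_id=502: ✓ → 237
order_id=503: ✓ → 54
order_id=504: ✗
order_id=505: ✓ → 555
order_id=506: ✓ → 268
order_id=507: ✗
order_id=508: ✓ → 36
order_id=509: ✓ → 236
order_id=510: ✓ → 67
order_id=511: ✓ → 295
priority_sum = 237 + 54 + 555 + 268 + 36 + 236 + 67 + 295 = 1748
—
[phone_sum: channel <> 'phone']
order_id=500: ✓ → 508
order_id=501: ✓ → 446
order_id=502: ✓ → 237
order_id=503: ✓ → 54
order_id=504: ✓ → 211
order_id=505: ✓ → 555
order_id=506: ✓ → 268
order_id=507: ✓ → 146
order_id=508: ✓ → 36
order_id=509: ✓ → 236
order_id=510: ✓ → 67
order_id=511: ✓ → 295
phone_sum = 508 + 446 + 237 + 54 + 211 + 555 + 268 + 146 + 36 + 236 + 67 + 295 = 3059
—
[priority_sum2: priority = 2 OR channel IN ('app', 'store', 'web')]
order_id=500: ✓ → 508
order_id=501: ✓ → 446
order_id=502: ✓ → 237
order_id=503: ✓ → 54
order_id=504: ✓ → 211
order_id=505: ✓ → 555
order_id=506: ✓ → 268
order_id=507: ✓ → 146
order_id=508: ✓ → 36
order_id=509: ✓ → 236
order_id=510: ✓ → 67
order_id=511: ✓ → 295
priority_sum2 = 508 + 446 + 237 + 54 + 211 + 555 + 268 + 146 + 36 + 236 + 67 + 295 = 3059

priority_sum=1748, phone_sum=3059, priority_sum2=3059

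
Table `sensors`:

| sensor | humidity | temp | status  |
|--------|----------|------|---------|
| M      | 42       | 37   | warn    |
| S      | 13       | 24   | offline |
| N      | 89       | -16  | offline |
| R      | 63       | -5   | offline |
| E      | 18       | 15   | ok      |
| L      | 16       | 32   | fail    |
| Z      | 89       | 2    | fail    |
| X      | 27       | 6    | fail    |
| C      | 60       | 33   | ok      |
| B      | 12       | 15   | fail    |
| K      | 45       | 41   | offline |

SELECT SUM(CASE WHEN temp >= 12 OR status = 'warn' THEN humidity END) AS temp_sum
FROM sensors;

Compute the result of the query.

206

sensor=M: ✓ → 42
sensor=S: ✓ → 13
sensor=N: ✗
sensor=R: ✗
sensor=E: ✓ → 18
sensor=L: ✓ → 16
sensor=Z: ✗
sensor=X: ✗
sensor=C: ✓ → 60
sensor=B: ✓ → 12
sensor=K: ✓ → 45
temp_sum = 42 + 13 + 18 + 16 + 60 + 12 + 45 = 206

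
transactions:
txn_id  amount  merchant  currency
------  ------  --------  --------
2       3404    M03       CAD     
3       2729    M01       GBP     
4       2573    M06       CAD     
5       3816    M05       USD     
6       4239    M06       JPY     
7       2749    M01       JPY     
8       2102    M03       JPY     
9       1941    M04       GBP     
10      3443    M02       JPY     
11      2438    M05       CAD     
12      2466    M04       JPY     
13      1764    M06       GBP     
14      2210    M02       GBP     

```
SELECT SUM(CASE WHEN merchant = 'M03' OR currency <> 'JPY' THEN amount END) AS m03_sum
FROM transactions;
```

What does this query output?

txn_id=2: ✓ → 3404
txn_id=3: ✓ → 2729
txn_id=4: ✓ → 2573
txn_id=5: ✓ → 3816
txn_id=6: ✗
txn_id=7: ✗
txn_id=8: ✓ → 2102
txn_id=9: ✓ → 1941
txn_id=10: ✗
txn_id=11: ✓ → 2438
txn_id=12: ✗
txn_id=13: ✓ → 1764
txn_id=14: ✓ → 2210
m03_sum = 3404 + 2729 + 2573 + 3816 + 2102 + 1941 + 2438 + 1764 + 2210 = 22977

22977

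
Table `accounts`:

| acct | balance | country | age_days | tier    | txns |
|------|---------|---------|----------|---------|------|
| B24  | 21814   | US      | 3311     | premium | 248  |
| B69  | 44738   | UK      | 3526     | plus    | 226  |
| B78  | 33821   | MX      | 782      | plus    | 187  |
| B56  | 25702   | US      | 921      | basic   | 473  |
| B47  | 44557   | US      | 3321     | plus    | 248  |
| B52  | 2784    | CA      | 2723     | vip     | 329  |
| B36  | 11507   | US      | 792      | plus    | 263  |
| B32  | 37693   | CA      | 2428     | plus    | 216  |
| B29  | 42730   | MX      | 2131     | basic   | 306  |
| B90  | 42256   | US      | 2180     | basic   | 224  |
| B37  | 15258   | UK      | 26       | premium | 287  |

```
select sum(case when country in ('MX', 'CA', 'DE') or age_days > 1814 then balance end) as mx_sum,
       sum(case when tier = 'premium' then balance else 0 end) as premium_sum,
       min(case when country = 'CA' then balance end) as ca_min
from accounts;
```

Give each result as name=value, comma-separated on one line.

[mx_sum: country in ('MX', 'CA', 'DE') or age_days > 1814]
acct=B24: ✓ → 21814
acct=B69: ✓ → 44738
acct=B78: ✓ → 33821
acct=B56: ✗
acct=B47: ✓ → 44557
acct=B52: ✓ → 2784
acct=B36: ✗
acct=B32: ✓ → 37693
acct=B29: ✓ → 42730
acct=B90: ✓ → 42256
acct=B37: ✗
mx_sum = 21814 + 44738 + 33821 + 44557 + 2784 + 37693 + 42730 + 42256 = 270393
—
[premium_sum: tier = 'premium']
acct=B24: ✓ → 21814
acct=B69: ✗
acct=B78: ✗
acct=B56: ✗
acct=B47: ✗
acct=B52: ✗
acct=B36: ✗
acct=B32: ✗
acct=B29: ✗
acct=B90: ✗
acct=B37: ✓ → 15258
premium_sum = 21814 + 15258 = 37072
—
[ca_min: country = 'CA']
acct=B24: ✗
acct=B69: ✗
acct=B78: ✗
acct=B56: ✗
acct=B47: ✗
acct=B52: ✓ → 2784
acct=B36: ✗
acct=B32: ✓ → 37693
acct=B29: ✗
acct=B90: ✗
acct=B37: ✗
ca_min = MIN(2784, 37693) = 2784

mx_sum=270393, premium_sum=37072, ca_min=2784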